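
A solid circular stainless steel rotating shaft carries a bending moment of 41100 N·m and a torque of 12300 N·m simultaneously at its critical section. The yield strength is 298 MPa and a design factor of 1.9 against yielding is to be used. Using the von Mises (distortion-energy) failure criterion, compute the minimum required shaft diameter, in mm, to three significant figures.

σ_allow = σ_y/n = 298/1.9 = 156.8 MPa.
For a solid shaft σ_b = 32M/(πd³) and τ = 16T/(πd³), so the von Mises stress is σ' = (16/πd³)·√(4M²+3T²).
√(4M²+3T²) = √(4×(4.110×10^7)² + 3×(1.230×10^7)²) = 8.492×10^7 N·mm.
d³ = 16×8.492×10^7/(π×156.8) = 2.757×10^6 mm³.
d = 140.2 mm.

d = 140 mm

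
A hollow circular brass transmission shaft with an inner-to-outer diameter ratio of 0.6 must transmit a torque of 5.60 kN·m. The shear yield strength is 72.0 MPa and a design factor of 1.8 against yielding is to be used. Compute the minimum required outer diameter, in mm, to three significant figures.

τ_allow = 72.0/1.8 = 40.00 MPa.
For a hollow shaft τ = 16T/[πd_o³(1−k⁴)] with k = 0.6, so 1−k⁴ = 0.8704.
d_o³ = 16T/[π τ_allow (1−k⁴)] = 16×5600000/(π×40.00×0.8704) = 819200 mm³.
d_o = 93.57 mm.

d_o = 93.6 mm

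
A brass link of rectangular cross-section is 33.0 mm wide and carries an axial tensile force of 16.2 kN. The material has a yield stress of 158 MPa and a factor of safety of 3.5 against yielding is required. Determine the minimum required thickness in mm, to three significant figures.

σ_allow = 158/3.5 = 45.14 MPa.
Required area A = F/σ_allow = 16200/45.14 = 358.9 mm².
t = A/w = 358.9/33.0 = 10.87 mm.

t = 10.9 mm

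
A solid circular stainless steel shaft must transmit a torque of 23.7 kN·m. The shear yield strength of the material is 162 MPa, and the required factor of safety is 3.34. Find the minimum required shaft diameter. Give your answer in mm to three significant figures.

Allowable shear stress τ_allow = 162/3.34 = 48.50 MPa.
For a solid shaft τ = 16T/(πd³), so d³ = 16T/(π τ_allow) = 16×2.3700×10^7/(π×48.50) = 2.489×10^6 mm³.
d = (2.489×10^6)^(1/3) = 135.5 mm.

d = 136 mm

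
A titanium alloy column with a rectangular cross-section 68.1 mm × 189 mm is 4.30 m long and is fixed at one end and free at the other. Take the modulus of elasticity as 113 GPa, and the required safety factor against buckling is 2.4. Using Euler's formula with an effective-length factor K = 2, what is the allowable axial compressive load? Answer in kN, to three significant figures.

Buckling occurs about the weak axis: I_min = h·b³/12 = 189×68.1³/12 = 4.974×10^6 mm⁴ (b = 68.1 mm is the smaller dimension).
Effective length L_e = KL = 2×4.30 m = 8600 mm.
Euler critical load P_cr = π²EI/L_e² = π²×113000×4.974×10^6/8600² = 75010 N.
P_allow = P_cr/n = 75010/2.4 = 31250 N.

P_allow = 31.3 kN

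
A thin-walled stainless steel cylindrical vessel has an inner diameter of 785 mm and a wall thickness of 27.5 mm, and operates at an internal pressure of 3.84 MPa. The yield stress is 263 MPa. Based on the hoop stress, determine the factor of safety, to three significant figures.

σ_h = pD/(2t) = 3.84×785/(2×27.5) = 54.81 MPa.
n = 263/54.81 = 4.799.

n = 4.80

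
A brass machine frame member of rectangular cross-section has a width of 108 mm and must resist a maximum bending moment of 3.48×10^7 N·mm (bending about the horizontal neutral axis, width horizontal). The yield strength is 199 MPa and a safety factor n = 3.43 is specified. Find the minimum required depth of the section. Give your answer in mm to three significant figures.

σ_allow = 199/3.43 = 58.02 MPa.
For a rectangular section σ = 6M/(bh²), so h² = 6M/(b σ_allow) = 6×3.4800×10^7/(108×58.02) = 33320 mm².
h = 182.5 mm.

h = 183 mm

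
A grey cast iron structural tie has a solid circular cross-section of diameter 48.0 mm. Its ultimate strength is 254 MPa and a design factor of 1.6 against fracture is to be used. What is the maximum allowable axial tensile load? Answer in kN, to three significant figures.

F_allow = 287 kN

σ_allow = 254/1.6 = 158.8 MPa.
A = πd²/4 = π×48.0²/4 = 1810 mm².
F_allow = σ_allow × A = 158.8×1810 = 287300 N.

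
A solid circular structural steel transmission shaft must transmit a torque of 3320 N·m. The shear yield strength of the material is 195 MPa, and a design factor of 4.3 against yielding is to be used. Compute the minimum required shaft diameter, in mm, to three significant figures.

Allowable shear stress τ_allow = 195/4.3 = 45.35 MPa.
For a solid shaft τ = 16T/(πd³), so d³ = 16T/(π τ_allow) = 16×3320000/(π×45.35) = 372900 mm³.
d = (372900)^(1/3) = 71.97 mm.

d = 72.0 mm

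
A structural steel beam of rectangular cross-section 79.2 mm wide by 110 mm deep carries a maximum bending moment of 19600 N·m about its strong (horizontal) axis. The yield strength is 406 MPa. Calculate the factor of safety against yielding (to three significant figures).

n = 3.31

Section modulus S = bh²/6 = 79.2×110²/6 = 159700 mm³.
σ = M/S = 1.9600×10^7/159700 = 122.7 MPa.
n = 406/122.7 = 3.308.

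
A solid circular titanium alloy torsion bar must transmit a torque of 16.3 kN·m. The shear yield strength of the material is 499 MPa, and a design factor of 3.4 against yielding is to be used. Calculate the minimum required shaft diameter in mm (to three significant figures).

Allowable shear stress τ_allow = 499/3.4 = 146.8 MPa.
For a solid shaft τ = 16T/(πd³), so d³ = 16T/(π τ_allow) = 16×1.6300×10^7/(π×146.8) = 565600 mm³.
d = (565600)^(1/3) = 82.70 mm.

d = 82.7 mm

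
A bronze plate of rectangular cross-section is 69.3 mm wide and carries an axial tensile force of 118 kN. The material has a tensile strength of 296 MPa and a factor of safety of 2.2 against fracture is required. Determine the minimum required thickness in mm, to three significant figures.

t = 12.7 mm

σ_allow = 296/2.2 = 134.5 MPa.
Required area A = F/σ_allow = 118000/134.5 = 877.0 mm².
t = A/w = 877.0/69.3 = 12.66 mm.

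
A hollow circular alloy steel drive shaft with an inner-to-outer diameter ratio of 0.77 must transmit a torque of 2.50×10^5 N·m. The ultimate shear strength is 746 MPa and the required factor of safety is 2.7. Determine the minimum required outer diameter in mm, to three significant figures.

τ_allow = 746/2.7 = 276.3 MPa.
For a hollow shaft τ = 16T/[πd_o³(1−k⁴)] with k = 0.77, so 1−k⁴ = 0.6485.
d_o³ = 16T/[π τ_allow (1−k⁴)] = 16×2.5000×10^8/(π×276.3×0.6485) = 7.106×10^6 mm³.
d_o = 192.3 mm.

d_o = 192 mm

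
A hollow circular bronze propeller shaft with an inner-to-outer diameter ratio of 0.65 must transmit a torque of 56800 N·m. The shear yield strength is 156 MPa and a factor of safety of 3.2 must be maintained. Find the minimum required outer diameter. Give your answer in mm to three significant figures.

τ_allow = 156/3.2 = 48.75 MPa.
For a hollow shaft τ = 16T/[πd_o³(1−k⁴)] with k = 0.65, so 1−k⁴ = 0.8215.
d_o³ = 16T/[π τ_allow (1−k⁴)] = 16×5.6800×10^7/(π×48.75×0.8215) = 7.223×10^6 mm³.
d_o = 193.3 mm.

d_o = 193 mm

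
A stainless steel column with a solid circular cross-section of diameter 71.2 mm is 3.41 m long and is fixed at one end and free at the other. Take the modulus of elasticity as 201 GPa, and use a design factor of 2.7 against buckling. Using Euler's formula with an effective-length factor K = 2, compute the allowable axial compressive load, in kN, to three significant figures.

P_allow = 19.9 kN

I = πd⁴/64 = π×71.2⁴/64 = 1.262×10^6 mm⁴.
Effective length L_e = KL = 2×3.41 m = 6820 mm.
Euler critical load P_cr = π²EI/L_e² = π²×201000×1.262×10^6/6820² = 53800 N.
P_allow = P_cr/n = 53800/2.7 = 19930 N.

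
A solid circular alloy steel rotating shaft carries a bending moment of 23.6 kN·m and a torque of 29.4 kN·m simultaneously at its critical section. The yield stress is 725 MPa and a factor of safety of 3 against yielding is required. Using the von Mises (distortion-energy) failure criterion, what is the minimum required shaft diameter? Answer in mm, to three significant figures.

σ_allow = σ_y/n = 725/3 = 241.7 MPa.
For a solid shaft σ_b = 32M/(πd³) and τ = 16T/(πd³), so the von Mises stress is σ' = (16/πd³)·√(4M²+3T²).
√(4M²+3T²) = √(4×(2.360×10^7)² + 3×(2.940×10^7)²) = 6.943×10^7 N·mm.
d³ = 16×6.943×10^7/(π×241.7) = 1.463×10^6 mm³.
d = 113.5 mm.

d = 114 mm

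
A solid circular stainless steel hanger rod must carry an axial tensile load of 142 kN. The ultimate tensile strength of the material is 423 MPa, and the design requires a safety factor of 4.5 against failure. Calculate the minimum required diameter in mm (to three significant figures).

Allowable stress σ_allow = 423/4.5 = 94.00 MPa.
Required area A = F/σ_allow = 142000/94.00 = 1511 mm².
A = πd²/4 → d = √(4A/π) = 43.86 mm.

d = 43.9 mm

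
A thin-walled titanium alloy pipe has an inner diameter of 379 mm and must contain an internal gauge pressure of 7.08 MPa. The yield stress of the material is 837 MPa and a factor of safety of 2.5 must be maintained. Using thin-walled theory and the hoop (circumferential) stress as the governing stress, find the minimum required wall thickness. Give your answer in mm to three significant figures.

t = 4.01 mm

σ_allow = 837/2.5 = 334.8 MPa.
Hoop stress σ_h = pD/(2t), so t = pD/(2σ_allow) = 7.08×379/(2×334.8) = 4.007 mm.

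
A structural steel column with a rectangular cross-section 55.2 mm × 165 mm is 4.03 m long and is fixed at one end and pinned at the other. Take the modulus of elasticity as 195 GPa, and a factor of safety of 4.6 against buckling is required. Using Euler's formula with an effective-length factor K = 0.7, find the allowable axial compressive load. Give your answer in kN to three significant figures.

P_allow = 122 kN

Buckling occurs about the weak axis: I_min = h·b³/12 = 165×55.2³/12 = 2.313×10^6 mm⁴ (b = 55.2 mm is the smaller dimension).
Effective length L_e = KL = 0.7×4.03 m = 2821 mm.
Euler critical load P_cr = π²EI/L_e² = π²×195000×2.313×10^6/2821² = 559300 N.
P_allow = P_cr/n = 559300/4.6 = 121600 N.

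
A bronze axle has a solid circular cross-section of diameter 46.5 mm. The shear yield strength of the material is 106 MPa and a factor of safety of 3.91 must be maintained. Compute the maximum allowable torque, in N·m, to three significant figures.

τ_allow = 106/3.91 = 27.11 MPa.
For a solid shaft T_allow = τ_allow·πd³/16; πd³/16 = π×46.5³/16 = 19740 mm³.
T_allow = 27.11×19740 = 535200 N·mm = 535.2 N·m.

T_allow = 535 N·m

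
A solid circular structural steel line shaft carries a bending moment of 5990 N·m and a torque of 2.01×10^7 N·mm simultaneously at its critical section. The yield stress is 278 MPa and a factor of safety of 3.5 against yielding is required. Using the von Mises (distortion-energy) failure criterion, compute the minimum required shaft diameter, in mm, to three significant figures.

d = 133 mm

σ_allow = σ_y/n = 278/3.5 = 79.43 MPa.
For a solid shaft σ_b = 32M/(πd³) and τ = 16T/(πd³), so the von Mises stress is σ' = (16/πd³)·√(4M²+3T²).
√(4M²+3T²) = √(4×(5.990×10^6)² + 3×(2.010×10^7)²) = 3.682×10^7 N·mm.
d³ = 16×3.682×10^7/(π×79.43) = 2.361×10^6 mm³.
d = 133.2 mm.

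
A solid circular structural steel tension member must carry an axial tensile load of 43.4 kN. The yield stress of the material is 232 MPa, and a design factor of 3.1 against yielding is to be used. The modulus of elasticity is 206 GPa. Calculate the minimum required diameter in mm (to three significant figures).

Allowable stress σ_allow = 232/3.1 = 74.84 MPa.
Required area A = F/σ_allow = 43400/74.84 = 579.9 mm².
A = πd²/4 → d = √(4A/π) = 27.17 mm.

d = 27.2 mm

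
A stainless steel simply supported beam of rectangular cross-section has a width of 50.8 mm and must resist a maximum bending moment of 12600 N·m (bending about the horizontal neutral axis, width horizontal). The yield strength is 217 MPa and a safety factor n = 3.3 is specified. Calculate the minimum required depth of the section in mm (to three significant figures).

h = 150 mm

σ_allow = 217/3.3 = 65.76 MPa.
For a rectangular section σ = 6M/(bh²), so h² = 6M/(b σ_allow) = 6×1.2600×10^7/(50.8×65.76) = 22630 mm².
h = 150.4 mm.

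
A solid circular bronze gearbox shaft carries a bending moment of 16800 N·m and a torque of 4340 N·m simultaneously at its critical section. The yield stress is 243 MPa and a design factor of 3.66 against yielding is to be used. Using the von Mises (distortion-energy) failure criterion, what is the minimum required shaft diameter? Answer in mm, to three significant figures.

σ_allow = σ_y/n = 243/3.66 = 66.39 MPa.
For a solid shaft σ_b = 32M/(πd³) and τ = 16T/(πd³), so the von Mises stress is σ' = (16/πd³)·√(4M²+3T²).
√(4M²+3T²) = √(4×(1.680×10^7)² + 3×(4.340×10^6)²) = 3.443×10^7 N·mm.
d³ = 16×3.443×10^7/(π×66.39) = 2.641×10^6 mm³.
d = 138.2 mm.

d = 138 mm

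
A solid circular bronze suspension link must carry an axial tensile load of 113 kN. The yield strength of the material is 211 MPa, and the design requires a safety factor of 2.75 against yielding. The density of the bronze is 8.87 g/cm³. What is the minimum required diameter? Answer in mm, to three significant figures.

d = 43.3 mm

Allowable stress σ_allow = 211/2.75 = 76.73 MPa.
Required area A = F/σ_allow = 113000/76.73 = 1473 mm².
A = πd²/4 → d = √(4A/π) = 43.30 mm.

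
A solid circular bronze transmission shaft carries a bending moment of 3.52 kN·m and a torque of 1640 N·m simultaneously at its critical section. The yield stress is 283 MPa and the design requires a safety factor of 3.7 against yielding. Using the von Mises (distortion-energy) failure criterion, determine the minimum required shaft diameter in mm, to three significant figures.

d = 79.7 mm

σ_allow = σ_y/n = 283/3.7 = 76.49 MPa.
For a solid shaft σ_b = 32M/(πd³) and τ = 16T/(πd³), so the von Mises stress is σ' = (16/πd³)·√(4M²+3T²).
√(4M²+3T²) = √(4×(3.520×10^6)² + 3×(1.640×10^6)²) = 7.591×10^6 N·mm.
d³ = 16×7.591×10^6/(π×76.49) = 505500 mm³.
d = 79.66 mm.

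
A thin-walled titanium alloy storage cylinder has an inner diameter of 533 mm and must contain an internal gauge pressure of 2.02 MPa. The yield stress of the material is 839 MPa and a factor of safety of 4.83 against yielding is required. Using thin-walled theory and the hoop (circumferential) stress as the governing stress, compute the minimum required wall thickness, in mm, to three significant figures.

σ_allow = 839/4.83 = 173.7 MPa.
Hoop stress σ_h = pD/(2t), so t = pD/(2σ_allow) = 2.02×533/(2×173.7) = 3.099 mm.

t = 3.10 mm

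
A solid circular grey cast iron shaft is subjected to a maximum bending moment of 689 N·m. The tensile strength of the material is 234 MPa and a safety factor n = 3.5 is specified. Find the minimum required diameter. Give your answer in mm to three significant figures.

d = 47.2 mm

σ_allow = 234/3.5 = 66.86 MPa.
For a solid circular section σ = 32M/(πd³), so d³ = 32M/(π σ_allow) = 32×689000/(π×66.86) = 105000 mm³.
d = 47.17 mm.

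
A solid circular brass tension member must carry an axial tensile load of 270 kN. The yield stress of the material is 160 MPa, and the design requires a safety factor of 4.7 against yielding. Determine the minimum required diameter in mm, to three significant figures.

Allowable stress σ_allow = 160/4.7 = 34.04 MPa.
Required area A = F/σ_allow = 270000/34.04 = 7931 mm².
A = πd²/4 → d = √(4A/π) = 100.5 mm.

d = 100 mm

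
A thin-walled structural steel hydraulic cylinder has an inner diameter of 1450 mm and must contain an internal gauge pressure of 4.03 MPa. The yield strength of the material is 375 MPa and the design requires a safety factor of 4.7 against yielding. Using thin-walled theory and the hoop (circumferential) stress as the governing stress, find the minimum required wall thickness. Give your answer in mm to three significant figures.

σ_allow = 375/4.7 = 79.79 MPa.
Hoop stress σ_h = pD/(2t), so t = pD/(2σ_allow) = 4.03×1450/(2×79.79) = 36.62 mm.

t = 36.6 mm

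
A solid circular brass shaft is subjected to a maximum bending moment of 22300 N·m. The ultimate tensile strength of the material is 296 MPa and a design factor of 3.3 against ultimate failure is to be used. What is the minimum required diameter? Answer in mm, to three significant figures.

d = 136 mm

σ_allow = 296/3.3 = 89.70 MPa.
For a solid circular section σ = 32M/(πd³), so d³ = 32M/(π σ_allow) = 32×2.2300×10^7/(π×89.70) = 2.532×10^6 mm³.
d = 136.3 mm.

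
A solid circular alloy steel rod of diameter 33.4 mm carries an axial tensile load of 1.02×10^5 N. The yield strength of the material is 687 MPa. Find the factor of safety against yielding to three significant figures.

A = πd²/4 = 876.2 mm².
σ = F/A = 102000/876.2 = 116.4 MPa.
n = 687/116.4 = 5.901.

n = 5.90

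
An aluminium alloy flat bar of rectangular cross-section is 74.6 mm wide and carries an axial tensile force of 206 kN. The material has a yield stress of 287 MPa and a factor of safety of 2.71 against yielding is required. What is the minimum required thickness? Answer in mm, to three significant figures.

t = 26.1 mm

σ_allow = 287/2.71 = 105.9 MPa.
Required area A = F/σ_allow = 206000/105.9 = 1945 mm².
t = A/w = 1945/74.6 = 26.07 mm.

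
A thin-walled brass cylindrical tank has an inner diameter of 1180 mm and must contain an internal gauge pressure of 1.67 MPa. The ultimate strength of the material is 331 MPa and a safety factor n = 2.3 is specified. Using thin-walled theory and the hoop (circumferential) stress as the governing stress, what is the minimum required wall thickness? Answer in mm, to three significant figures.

σ_allow = 331/2.3 = 143.9 MPa.
Hoop stress σ_h = pD/(2t), so t = pD/(2σ_allow) = 1.67×1180/(2×143.9) = 6.846 mm.

t = 6.85 mm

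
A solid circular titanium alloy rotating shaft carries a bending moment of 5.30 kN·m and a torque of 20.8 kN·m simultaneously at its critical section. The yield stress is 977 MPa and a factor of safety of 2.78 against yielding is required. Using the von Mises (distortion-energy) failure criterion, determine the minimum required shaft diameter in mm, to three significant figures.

σ_allow = σ_y/n = 977/2.78 = 351.4 MPa.
For a solid shaft σ_b = 32M/(πd³) and τ = 16T/(πd³), so the von Mises stress is σ' = (16/πd³)·√(4M²+3T²).
√(4M²+3T²) = √(4×(5.300×10^6)² + 3×(2.080×10^7)²) = 3.755×10^7 N·mm.
d³ = 16×3.755×10^7/(π×351.4) = 544200 mm³.
d = 81.64 mm.

d = 81.6 mm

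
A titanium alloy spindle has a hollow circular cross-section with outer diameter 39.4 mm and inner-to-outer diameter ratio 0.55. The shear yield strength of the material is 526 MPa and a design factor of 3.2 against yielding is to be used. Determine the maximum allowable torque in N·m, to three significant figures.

τ_allow = 526/3.2 = 164.4 MPa.
For a hollow shaft T_allow = τ_allow·πd_o³(1−k⁴)/16 with 1−k⁴ = 0.9085, so πd_o³(1−k⁴)/16 = 10910 mm³.
T_allow = 164.4×10910 = 1.793×10^6 N·mm = 1793 N·m.

T_allow = 1790 N·m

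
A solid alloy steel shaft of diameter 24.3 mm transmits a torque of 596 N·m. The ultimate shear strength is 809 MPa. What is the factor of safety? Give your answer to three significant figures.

n = 3.82

τ = 16T/(πd³) = 16×596000/(π×24.3³) = 211.5 MPa.
n = τ_limit/τ = 809/211.5 = 3.824.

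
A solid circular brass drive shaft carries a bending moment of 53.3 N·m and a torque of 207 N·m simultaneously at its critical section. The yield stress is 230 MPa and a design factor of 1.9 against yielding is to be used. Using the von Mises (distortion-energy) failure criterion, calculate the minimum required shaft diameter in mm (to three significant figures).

d = 25.1 mm

σ_allow = σ_y/n = 230/1.9 = 121.1 MPa.
For a solid shaft σ_b = 32M/(πd³) and τ = 16T/(πd³), so the von Mises stress is σ' = (16/πd³)·√(4M²+3T²).
√(4M²+3T²) = √(4×(53300)² + 3×(207000)²) = 374000 N·mm.
d³ = 16×374000/(π×121.1) = 15740 mm³.
d = 25.06 mm.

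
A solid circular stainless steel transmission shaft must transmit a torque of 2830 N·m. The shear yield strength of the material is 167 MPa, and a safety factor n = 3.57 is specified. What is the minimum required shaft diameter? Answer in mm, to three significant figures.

Allowable shear stress τ_allow = 167/3.57 = 46.78 MPa.
For a solid shaft τ = 16T/(πd³), so d³ = 16T/(π τ_allow) = 16×2830000/(π×46.78) = 308100 mm³.
d = (308100)^(1/3) = 67.54 mm.

d = 67.5 mm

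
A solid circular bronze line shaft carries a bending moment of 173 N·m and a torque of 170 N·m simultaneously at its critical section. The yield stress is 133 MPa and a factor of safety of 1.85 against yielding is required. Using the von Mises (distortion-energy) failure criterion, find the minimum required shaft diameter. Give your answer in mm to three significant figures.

d = 31.8 mm

σ_allow = σ_y/n = 133/1.85 = 71.89 MPa.
For a solid shaft σ_b = 32M/(πd³) and τ = 16T/(πd³), so the von Mises stress is σ' = (16/πd³)·√(4M²+3T²).
√(4M²+3T²) = √(4×(173000)² + 3×(170000)²) = 454300 N·mm.
d³ = 16×454300/(π×71.89) = 32190 mm³.
d = 31.81 mm.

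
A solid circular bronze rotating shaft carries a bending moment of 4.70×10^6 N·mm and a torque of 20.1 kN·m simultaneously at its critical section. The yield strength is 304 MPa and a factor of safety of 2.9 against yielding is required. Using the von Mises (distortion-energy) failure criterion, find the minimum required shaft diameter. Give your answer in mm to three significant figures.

d = 121 mm

σ_allow = σ_y/n = 304/2.9 = 104.8 MPa.
For a solid shaft σ_b = 32M/(πd³) and τ = 16T/(πd³), so the von Mises stress is σ' = (16/πd³)·√(4M²+3T²).
√(4M²+3T²) = √(4×(4.700×10^6)² + 3×(2.010×10^7)²) = 3.606×10^7 N·mm.
d³ = 16×3.606×10^7/(π×104.8) = 1.752×10^6 mm³.
d = 120.6 mm.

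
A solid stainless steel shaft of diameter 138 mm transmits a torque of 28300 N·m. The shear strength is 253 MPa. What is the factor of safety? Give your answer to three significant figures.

τ = 16T/(πd³) = 16×2.8300×10^7/(π×138³) = 54.84 MPa.
n = τ_limit/τ = 253/54.84 = 4.613.

n = 4.61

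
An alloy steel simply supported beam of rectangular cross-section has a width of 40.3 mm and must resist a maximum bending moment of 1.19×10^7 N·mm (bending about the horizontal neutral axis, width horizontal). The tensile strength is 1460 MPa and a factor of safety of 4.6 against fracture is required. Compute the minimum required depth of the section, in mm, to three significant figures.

h = 74.7 mm

σ_allow = 1460/4.6 = 317.4 MPa.
For a rectangular section σ = 6M/(bh²), so h² = 6M/(b σ_allow) = 6×1.1900×10^7/(40.3×317.4) = 5582 mm².
h = 74.71 mm.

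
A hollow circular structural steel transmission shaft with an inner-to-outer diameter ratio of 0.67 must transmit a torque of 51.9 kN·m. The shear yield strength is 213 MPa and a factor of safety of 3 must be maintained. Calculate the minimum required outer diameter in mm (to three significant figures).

d_o = 167 mm

τ_allow = 213/3 = 71.00 MPa.
For a hollow shaft τ = 16T/[πd_o³(1−k⁴)] with k = 0.67, so 1−k⁴ = 0.7985.
d_o³ = 16T/[π τ_allow (1−k⁴)] = 16×5.1900×10^7/(π×71.00×0.7985) = 4.662×10^6 mm³.
d_o = 167.1 mm.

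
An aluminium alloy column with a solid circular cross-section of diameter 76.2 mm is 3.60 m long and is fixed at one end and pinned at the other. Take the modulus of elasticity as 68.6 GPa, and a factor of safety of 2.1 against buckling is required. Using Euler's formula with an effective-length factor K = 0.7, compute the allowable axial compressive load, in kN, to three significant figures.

P_allow = 84.0 kN

I = πd⁴/64 = π×76.2⁴/64 = 1.655×10^6 mm⁴.
Effective length L_e = KL = 0.7×3.60 m = 2520 mm.
Euler critical load P_cr = π²EI/L_e² = π²×68600×1.655×10^6/2520² = 176400 N.
P_allow = P_cr/n = 176400/2.1 = 84020 N.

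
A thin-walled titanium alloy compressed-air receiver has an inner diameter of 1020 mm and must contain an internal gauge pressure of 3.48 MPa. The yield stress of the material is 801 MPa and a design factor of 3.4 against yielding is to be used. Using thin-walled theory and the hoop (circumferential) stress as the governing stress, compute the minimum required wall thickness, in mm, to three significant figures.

t = 7.53 mm

σ_allow = 801/3.4 = 235.6 MPa.
Hoop stress σ_h = pD/(2t), so t = pD/(2σ_allow) = 3.48×1020/(2×235.6) = 7.533 mm.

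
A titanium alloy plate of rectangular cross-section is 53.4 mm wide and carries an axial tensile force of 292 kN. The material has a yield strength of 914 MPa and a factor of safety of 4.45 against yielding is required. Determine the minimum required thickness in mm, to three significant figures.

σ_allow = 914/4.45 = 205.4 MPa.
Required area A = F/σ_allow = 292000/205.4 = 1422 mm².
t = A/w = 1422/53.4 = 26.62 mm.

t = 26.6 mm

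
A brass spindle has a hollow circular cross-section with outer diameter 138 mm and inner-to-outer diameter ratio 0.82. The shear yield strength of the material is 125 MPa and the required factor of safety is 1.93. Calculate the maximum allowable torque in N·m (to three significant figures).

T_allow = 18300 N·m

τ_allow = 125/1.93 = 64.77 MPa.
For a hollow shaft T_allow = τ_allow·πd_o³(1−k⁴)/16 with 1−k⁴ = 0.5479, so πd_o³(1−k⁴)/16 = 282700 mm³.
T_allow = 64.77×282700 = 1.831×10^7 N·mm = 18310 N·m.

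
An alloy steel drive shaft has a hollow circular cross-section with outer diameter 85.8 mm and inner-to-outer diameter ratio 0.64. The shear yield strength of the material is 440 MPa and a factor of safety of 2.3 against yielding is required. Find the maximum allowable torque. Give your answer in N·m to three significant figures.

τ_allow = 440/2.3 = 191.3 MPa.
For a hollow shaft T_allow = τ_allow·πd_o³(1−k⁴)/16 with 1−k⁴ = 0.8322, so πd_o³(1−k⁴)/16 = 103200 mm³.
T_allow = 191.3×103200 = 1.975×10^7 N·mm = 19750 N·m.

T_allow = 19700 N·m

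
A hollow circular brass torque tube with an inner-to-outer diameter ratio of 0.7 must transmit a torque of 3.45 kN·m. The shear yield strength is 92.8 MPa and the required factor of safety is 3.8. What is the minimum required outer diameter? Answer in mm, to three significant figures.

τ_allow = 92.8/3.8 = 24.42 MPa.
For a hollow shaft τ = 16T/[πd_o³(1−k⁴)] with k = 0.7, so 1−k⁴ = 0.7599.
d_o³ = 16T/[π τ_allow (1−k⁴)] = 16×3450000/(π×24.42×0.7599) = 946800 mm³.
d_o = 98.20 mm.

d_o = 98.2 mm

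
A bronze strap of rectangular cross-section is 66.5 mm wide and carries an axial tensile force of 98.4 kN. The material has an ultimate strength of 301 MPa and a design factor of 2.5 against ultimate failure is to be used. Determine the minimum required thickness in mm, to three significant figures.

t = 12.3 mm

σ_allow = 301/2.5 = 120.4 MPa.
Required area A = F/σ_allow = 98400/120.4 = 817.3 mm².
t = A/w = 817.3/66.5 = 12.29 mm.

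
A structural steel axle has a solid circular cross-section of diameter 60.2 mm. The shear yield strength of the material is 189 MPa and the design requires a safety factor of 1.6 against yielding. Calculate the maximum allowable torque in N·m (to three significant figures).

τ_allow = 189/1.6 = 118.1 MPa.
For a solid shaft T_allow = τ_allow·πd³/16; πd³/16 = π×60.2³/16 = 42840 mm³.
T_allow = 118.1×42840 = 5.060×10^6 N·mm = 5060 N·m.

T_allow = 5060 N·m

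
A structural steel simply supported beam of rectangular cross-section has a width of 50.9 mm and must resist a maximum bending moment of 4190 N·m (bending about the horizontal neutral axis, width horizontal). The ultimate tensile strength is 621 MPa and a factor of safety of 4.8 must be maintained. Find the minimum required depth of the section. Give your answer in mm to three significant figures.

h = 61.8 mm

σ_allow = 621/4.8 = 129.4 MPa.
For a rectangular section σ = 6M/(bh²), so h² = 6M/(b σ_allow) = 6×4190000/(50.9×129.4) = 3818 mm².
h = 61.79 mm.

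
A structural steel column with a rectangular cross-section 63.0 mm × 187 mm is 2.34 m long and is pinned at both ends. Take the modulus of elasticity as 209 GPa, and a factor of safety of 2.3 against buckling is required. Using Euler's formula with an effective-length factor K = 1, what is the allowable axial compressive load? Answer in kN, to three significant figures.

Buckling occurs about the weak axis: I_min = h·b³/12 = 187×63.0³/12 = 3.897×10^6 mm⁴ (b = 63.0 mm is the smaller dimension).
Effective length L_e = KL = 1×2.34 m = 2340 mm.
Euler critical load P_cr = π²EI/L_e² = π²×209000×3.897×10^6/2340² = 1.468×10^6 N.
P_allow = P_cr/n = 1.468×10^6/2.3 = 638200 N.

P_allow = 638 kN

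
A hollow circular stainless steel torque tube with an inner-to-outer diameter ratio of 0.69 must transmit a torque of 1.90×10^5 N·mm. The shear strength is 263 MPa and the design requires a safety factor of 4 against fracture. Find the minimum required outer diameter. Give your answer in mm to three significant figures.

d_o = 26.7 mm

τ_allow = 263/4 = 65.75 MPa.
For a hollow shaft τ = 16T/[πd_o³(1−k⁴)] with k = 0.69, so 1−k⁴ = 0.7733.
d_o³ = 16T/[π τ_allow (1−k⁴)] = 16×190000/(π×65.75×0.7733) = 19030 mm³.
d_o = 26.70 mm.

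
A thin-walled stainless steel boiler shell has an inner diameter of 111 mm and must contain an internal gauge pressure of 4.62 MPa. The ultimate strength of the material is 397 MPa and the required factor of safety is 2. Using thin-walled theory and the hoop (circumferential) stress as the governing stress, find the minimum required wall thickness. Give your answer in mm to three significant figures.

σ_allow = 397/2 = 198.5 MPa.
Hoop stress σ_h = pD/(2t), so t = pD/(2σ_allow) = 4.62×111/(2×198.5) = 1.292 mm.

t = 1.29 mm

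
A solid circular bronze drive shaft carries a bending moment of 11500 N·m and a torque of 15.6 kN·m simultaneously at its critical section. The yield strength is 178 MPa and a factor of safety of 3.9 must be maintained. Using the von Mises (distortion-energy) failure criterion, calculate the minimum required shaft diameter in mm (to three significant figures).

d = 158 mm

σ_allow = σ_y/n = 178/3.9 = 45.64 MPa.
For a solid shaft σ_b = 32M/(πd³) and τ = 16T/(πd³), so the von Mises stress is σ' = (16/πd³)·√(4M²+3T²).
√(4M²+3T²) = √(4×(1.150×10^7)² + 3×(1.560×10^7)²) = 3.548×10^7 N·mm.
d³ = 16×3.548×10^7/(π×45.64) = 3.960×10^6 mm³.
d = 158.2 mm.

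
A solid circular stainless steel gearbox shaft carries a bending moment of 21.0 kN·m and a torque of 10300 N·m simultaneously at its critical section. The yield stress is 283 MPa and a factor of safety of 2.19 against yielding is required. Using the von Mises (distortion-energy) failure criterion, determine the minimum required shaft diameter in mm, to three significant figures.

σ_allow = σ_y/n = 283/2.19 = 129.2 MPa.
For a solid shaft σ_b = 32M/(πd³) and τ = 16T/(πd³), so the von Mises stress is σ' = (16/πd³)·√(4M²+3T²).
√(4M²+3T²) = √(4×(2.100×10^7)² + 3×(1.030×10^7)²) = 4.563×10^7 N·mm.
d³ = 16×4.563×10^7/(π×129.2) = 1.798×10^6 mm³.
d = 121.6 mm.

d = 122 mm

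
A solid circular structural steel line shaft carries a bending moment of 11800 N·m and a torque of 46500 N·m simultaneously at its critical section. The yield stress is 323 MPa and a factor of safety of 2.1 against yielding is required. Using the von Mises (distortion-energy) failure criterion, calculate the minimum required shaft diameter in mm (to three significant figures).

σ_allow = σ_y/n = 323/2.1 = 153.8 MPa.
For a solid shaft σ_b = 32M/(πd³) and τ = 16T/(πd³), so the von Mises stress is σ' = (16/πd³)·√(4M²+3T²).
√(4M²+3T²) = √(4×(1.180×10^7)² + 3×(4.650×10^7)²) = 8.393×10^7 N·mm.
d³ = 16×8.393×10^7/(π×153.8) = 2.779×10^6 mm³.
d = 140.6 mm.

d = 141 mm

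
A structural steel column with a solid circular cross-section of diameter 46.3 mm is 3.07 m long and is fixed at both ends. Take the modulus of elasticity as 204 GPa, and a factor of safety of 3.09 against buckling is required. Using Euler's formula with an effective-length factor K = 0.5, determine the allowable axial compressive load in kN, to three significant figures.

I = πd⁴/64 = π×46.3⁴/64 = 225600 mm⁴.
Effective length L_e = KL = 0.5×3.07 m = 1535 mm.
Euler critical load P_cr = π²EI/L_e² = π²×204000×225600/1535² = 192800 N.
P_allow = P_cr/n = 192800/3.09 = 62380 N.

P_allow = 62.4 kN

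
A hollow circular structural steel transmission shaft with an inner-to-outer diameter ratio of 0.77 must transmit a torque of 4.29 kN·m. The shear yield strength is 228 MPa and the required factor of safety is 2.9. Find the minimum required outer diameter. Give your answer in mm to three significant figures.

d_o = 75.4 mm

τ_allow = 228/2.9 = 78.62 MPa.
For a hollow shaft τ = 16T/[πd_o³(1−k⁴)] with k = 0.77, so 1−k⁴ = 0.6485.
d_o³ = 16T/[π τ_allow (1−k⁴)] = 16×4290000/(π×78.62×0.6485) = 428500 mm³.
d_o = 75.39 mm.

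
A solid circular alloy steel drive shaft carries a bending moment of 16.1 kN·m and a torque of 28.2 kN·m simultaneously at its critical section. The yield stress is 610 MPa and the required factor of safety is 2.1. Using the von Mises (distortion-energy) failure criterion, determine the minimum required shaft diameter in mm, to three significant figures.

σ_allow = σ_y/n = 610/2.1 = 290.5 MPa.
For a solid shaft σ_b = 32M/(πd³) and τ = 16T/(πd³), so the von Mises stress is σ' = (16/πd³)·√(4M²+3T²).
√(4M²+3T²) = √(4×(1.610×10^7)² + 3×(2.820×10^7)²) = 5.850×10^7 N·mm.
d³ = 16×5.850×10^7/(π×290.5) = 1.026×10^6 mm³.
d = 100.9 mm.

d = 101 mm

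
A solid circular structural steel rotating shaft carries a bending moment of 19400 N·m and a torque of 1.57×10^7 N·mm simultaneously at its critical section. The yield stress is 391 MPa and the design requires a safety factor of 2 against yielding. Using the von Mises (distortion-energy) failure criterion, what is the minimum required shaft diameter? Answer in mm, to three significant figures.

σ_allow = σ_y/n = 391/2 = 195.5 MPa.
For a solid shaft σ_b = 32M/(πd³) and τ = 16T/(πd³), so the von Mises stress is σ' = (16/πd³)·√(4M²+3T²).
√(4M²+3T²) = √(4×(1.940×10^7)² + 3×(1.570×10^7)²) = 4.738×10^7 N·mm.
d³ = 16×4.738×10^7/(π×195.5) = 1.234×10^6 mm³.
d = 107.3 mm.

d = 107 mm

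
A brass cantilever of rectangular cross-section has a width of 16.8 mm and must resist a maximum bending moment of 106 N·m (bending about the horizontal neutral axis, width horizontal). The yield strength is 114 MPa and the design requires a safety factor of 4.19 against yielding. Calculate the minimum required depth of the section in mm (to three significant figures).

h = 37.3 mm

σ_allow = 114/4.19 = 27.21 MPa.
For a rectangular section σ = 6M/(bh²), so h² = 6M/(b σ_allow) = 6×106000/(16.8×27.21) = 1391 mm².
h = 37.30 mm.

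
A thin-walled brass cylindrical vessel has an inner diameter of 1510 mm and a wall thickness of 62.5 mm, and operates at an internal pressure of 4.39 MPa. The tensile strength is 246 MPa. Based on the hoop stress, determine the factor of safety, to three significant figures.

n = 4.64

σ_h = pD/(2t) = 4.39×1510/(2×62.5) = 53.03 MPa.
n = 246/53.03 = 4.639.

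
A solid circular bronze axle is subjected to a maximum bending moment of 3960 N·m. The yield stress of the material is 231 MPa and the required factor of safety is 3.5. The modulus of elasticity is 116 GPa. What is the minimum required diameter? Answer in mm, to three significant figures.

σ_allow = 231/3.5 = 66.00 MPa.
For a solid circular section σ = 32M/(πd³), so d³ = 32M/(π σ_allow) = 32×3960000/(π×66.00) = 611200 mm³.
d = 84.86 mm.

d = 84.9 mm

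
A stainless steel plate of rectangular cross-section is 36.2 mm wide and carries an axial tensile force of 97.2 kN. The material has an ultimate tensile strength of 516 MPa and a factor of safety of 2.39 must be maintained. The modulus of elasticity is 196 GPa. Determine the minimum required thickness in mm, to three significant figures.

σ_allow = 516/2.39 = 215.9 MPa.
Required area A = F/σ_allow = 97200/215.9 = 450.2 mm².
t = A/w = 450.2/36.2 = 12.44 mm.

t = 12.4 mm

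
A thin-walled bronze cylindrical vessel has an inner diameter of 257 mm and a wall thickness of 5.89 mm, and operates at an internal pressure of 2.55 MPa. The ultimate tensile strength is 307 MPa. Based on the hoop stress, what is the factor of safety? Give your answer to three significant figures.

n = 5.52

σ_h = pD/(2t) = 2.55×257/(2×5.89) = 55.63 MPa.
n = 307/55.63 = 5.518.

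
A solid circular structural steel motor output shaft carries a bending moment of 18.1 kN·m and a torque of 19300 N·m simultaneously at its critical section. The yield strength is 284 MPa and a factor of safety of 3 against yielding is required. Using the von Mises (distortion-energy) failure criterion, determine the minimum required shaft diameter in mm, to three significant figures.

σ_allow = σ_y/n = 284/3 = 94.67 MPa.
For a solid shaft σ_b = 32M/(πd³) and τ = 16T/(πd³), so the von Mises stress is σ' = (16/πd³)·√(4M²+3T²).
√(4M²+3T²) = √(4×(1.810×10^7)² + 3×(1.930×10^7)²) = 4.927×10^7 N·mm.
d³ = 16×4.927×10^7/(π×94.67) = 2.651×10^6 mm³.
d = 138.4 mm.

d = 138 mm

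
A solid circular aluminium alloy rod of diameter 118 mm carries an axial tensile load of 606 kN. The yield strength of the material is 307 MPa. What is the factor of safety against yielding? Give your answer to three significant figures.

n = 5.54

A = πd²/4 = 10940 mm².
σ = F/A = 606000/10940 = 55.41 MPa.
n = 307/55.41 = 5.540.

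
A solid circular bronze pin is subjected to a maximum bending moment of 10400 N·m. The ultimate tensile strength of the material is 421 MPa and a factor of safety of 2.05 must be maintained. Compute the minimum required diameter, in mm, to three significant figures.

σ_allow = 421/2.05 = 205.4 MPa.
For a solid circular section σ = 32M/(πd³), so d³ = 32M/(π σ_allow) = 32×1.0400×10^7/(π×205.4) = 515800 mm³.
d = 80.20 mm.

d = 80.2 mm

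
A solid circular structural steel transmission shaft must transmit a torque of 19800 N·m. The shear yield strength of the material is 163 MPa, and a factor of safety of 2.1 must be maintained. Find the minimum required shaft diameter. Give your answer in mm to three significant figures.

d = 109 mm

Allowable shear stress τ_allow = 163/2.1 = 77.62 MPa.
For a solid shaft τ = 16T/(πd³), so d³ = 16T/(π τ_allow) = 16×1.9800×10^7/(π×77.62) = 1.299×10^6 mm³.
d = (1.299×10^6)^(1/3) = 109.1 mm.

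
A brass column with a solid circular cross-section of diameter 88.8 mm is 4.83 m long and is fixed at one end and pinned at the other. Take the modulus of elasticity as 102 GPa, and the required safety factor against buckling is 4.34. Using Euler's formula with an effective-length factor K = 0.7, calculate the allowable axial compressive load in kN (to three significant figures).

I = πd⁴/64 = π×88.8⁴/64 = 3.052×10^6 mm⁴.
Effective length L_e = KL = 0.7×4.83 m = 3381 mm.
Euler critical load P_cr = π²EI/L_e² = π²×102000×3.052×10^6/3381² = 268800 N.
P_allow = P_cr/n = 268800/4.34 = 61940 N.

P_allow = 61.9 kN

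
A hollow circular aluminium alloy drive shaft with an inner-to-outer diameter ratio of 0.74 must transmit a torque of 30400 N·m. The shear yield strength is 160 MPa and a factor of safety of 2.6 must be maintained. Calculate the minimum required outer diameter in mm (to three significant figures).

τ_allow = 160/2.6 = 61.54 MPa.
For a hollow shaft τ = 16T/[πd_o³(1−k⁴)] with k = 0.74, so 1−k⁴ = 0.7001.
d_o³ = 16T/[π τ_allow (1−k⁴)] = 16×3.0400×10^7/(π×61.54×0.7001) = 3.593×10^6 mm³.
d_o = 153.2 mm.

d_o = 153 mm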